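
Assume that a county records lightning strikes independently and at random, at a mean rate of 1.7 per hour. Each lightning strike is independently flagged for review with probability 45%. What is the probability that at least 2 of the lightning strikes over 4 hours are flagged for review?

Thinning: the lightning strikes that are flagged for review themselves form a Poisson process with rate 0.45 × 1.7 = 0.765 per hour.
Over the interval, μ = 0.765 × 4 = 3.06 (4 hours).
P(N ≥ 2) = 1 − P(N ≤ 1) ≈ 0.8096.

0.8096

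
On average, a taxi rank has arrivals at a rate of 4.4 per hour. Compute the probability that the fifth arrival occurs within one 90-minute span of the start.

Over the interval, μ = 4.4 × 1.5 = 6.6 (a 90-minute span = 1.5 hours).
The fifth arrival falls in the interval iff at least 5 events occur there: P(S_5 ≤ t) = P(N ≥ 5) = 1 − P(N ≤ 4) ≈ 0.7873.

0.7873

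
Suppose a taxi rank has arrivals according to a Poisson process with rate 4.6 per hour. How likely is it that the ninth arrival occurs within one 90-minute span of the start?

Over the interval, μ = 4.6 × 1.5 = 6.9 (a 90-minute span = 1.5 hours).
The ninth arrival falls in the interval iff at least 9 events occur there: P(S_9 ≤ t) = P(N ≥ 9) = 1 − P(N ≤ 8) ≈ 0.2580.

0.2580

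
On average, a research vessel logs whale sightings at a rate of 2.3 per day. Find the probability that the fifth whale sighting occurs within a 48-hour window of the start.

Over the interval, μ = 2.3 × 2 = 4.6 (a 48-hour window = 2 days).
The fifth arrival falls in the interval iff at least 5 events occur there: P(S_5 ≤ t) = P(N ≥ 5) = 1 − P(N ≤ 4) ≈ 0.4868.

0.4868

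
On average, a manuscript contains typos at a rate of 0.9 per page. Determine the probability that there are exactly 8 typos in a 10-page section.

Over the interval, μ = 0.9 × 10 = 9 (a 10-page section = 10 pages).
P(N = 8) = e^(−μ) μ^8/8! = e^(−9) · 9^8/40320 ≈ 0.1318.

0.1318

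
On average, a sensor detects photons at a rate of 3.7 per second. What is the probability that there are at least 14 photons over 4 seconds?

Over the interval, μ = 3.7 × 4 = 14.8 (4 seconds).
P(N ≥ 14) = 1 − P(N ≤ 13) = 1 − Σ_{j=0}^{13} e^(−μ) μ^j/j! ≈ 0.6174.

0.6174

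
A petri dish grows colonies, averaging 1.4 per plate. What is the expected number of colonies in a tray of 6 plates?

8.4

E[N] = λt = 1.4 × 6 = 8.4 (a tray of 6 plates = 6 plates).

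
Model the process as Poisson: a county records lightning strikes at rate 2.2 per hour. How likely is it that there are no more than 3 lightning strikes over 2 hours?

0.3594

Over the interval, μ = 2.2 × 2 = 4.4 (2 hours).
P(N ≤ 3) = Σ_{j=0}^{3} e^(−μ) μ^j/j! ≈ 0.3594.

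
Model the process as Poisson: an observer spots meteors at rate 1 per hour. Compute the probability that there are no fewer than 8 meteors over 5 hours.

0.1334

Over the interval, μ = 1 × 5 = 5 (5 hours).
P(N ≥ 8) = 1 − P(N ≤ 7) = 1 − Σ_{j=0}^{7} e^(−μ) μ^j/j! ≈ 0.1334.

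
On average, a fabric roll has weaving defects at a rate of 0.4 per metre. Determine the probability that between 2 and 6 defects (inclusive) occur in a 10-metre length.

Over the interval, μ = 0.4 × 10 = 4 (a 10-metre length = 10 metres).
P(2 ≤ N ≤ 6) = Σ_{j=2}^{6} e^(−4) · 4^j/j! ≈ 0.7977.

0.7977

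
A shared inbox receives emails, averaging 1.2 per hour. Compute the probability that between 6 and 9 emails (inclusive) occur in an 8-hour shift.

Over the interval, μ = 1.2 × 8 = 9.6 (an 8-hour shift = 8 hours).
P(6 ≤ N ≤ 9) = Σ_{j=6}^{9} e^(−9.6) · 9.6^j/j! ≈ 0.4250.

0.4250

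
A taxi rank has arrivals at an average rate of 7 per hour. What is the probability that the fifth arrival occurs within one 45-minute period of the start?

Over the interval, μ = 7 × 0.75 = 5.25 (a 45-minute period = 0.75 hours).
The fifth arrival falls in the interval iff at least 5 events occur there: P(S_5 ≤ t) = P(N ≥ 5) = 1 − P(N ≤ 4) ≈ 0.6022.

0.6022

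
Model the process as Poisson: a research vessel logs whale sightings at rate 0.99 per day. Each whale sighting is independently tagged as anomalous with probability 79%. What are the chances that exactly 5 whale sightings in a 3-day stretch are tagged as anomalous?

Thinning: the whale sightings that are tagged as anomalous themselves form a Poisson process with rate 0.79 × 0.99 = 0.7821 per day.
Over the interval, μ = 0.7821 × 3 = 2.3463 (a 3-day stretch = 3 days).
P(N = 5) = e^(−2.3463) · 2.3463^5/5! ≈ 0.0567.

0.0567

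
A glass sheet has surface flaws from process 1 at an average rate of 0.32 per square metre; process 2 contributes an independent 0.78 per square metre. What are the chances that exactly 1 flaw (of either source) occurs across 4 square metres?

0.0540

Independent Poisson processes superpose: combined rate λ = 0.32 + 0.78 = 1.1 per square metre.
Over the interval, μ = 1.1 × 4 = 4.4 (4 square metres).
P(N = 1) = e^(−4.4) · 4.4^1/1! ≈ 0.0540.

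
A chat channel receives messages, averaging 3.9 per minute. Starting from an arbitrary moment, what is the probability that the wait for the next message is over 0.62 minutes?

0.0891

The wait for the next event is exponential with rate λ = 3.9 per minute.
P(T > 0.62) = e^(−λt) = e^(−3.9 × 0.62) = e^(−2.418) ≈ 0.0891.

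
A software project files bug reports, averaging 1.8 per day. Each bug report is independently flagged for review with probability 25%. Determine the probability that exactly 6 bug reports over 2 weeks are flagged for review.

Thinning: the bug reports that are flagged for review themselves form a Poisson process with rate 0.25 × 1.8 = 0.45 per day.
Over the interval, μ = 0.45 × 14 = 6.3 (2 weeks = 14 days).
P(N = 6) = e^(−6.3) · 6.3^6/6! ≈ 0.1595.

0.1595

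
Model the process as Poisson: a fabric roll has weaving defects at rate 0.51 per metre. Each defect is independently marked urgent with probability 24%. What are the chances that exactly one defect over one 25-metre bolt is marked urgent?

Thinning: the defects that are marked urgent themselves form a Poisson process with rate 0.24 × 0.51 = 0.1224 per metre.
Over the interval, μ = 0.1224 × 25 = 3.06 (a 25-metre bolt = 25 metres).
P(N = 1) = e^(−3.06) · 3.06^1/1! ≈ 0.1435.

0.1435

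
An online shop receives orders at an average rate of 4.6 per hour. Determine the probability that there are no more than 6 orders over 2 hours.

Over the interval, μ = 4.6 × 2 = 9.2 (2 hours).
P(N ≤ 6) = Σ_{j=0}^{6} e^(−μ) μ^j/j! ≈ 0.1892.

0.1892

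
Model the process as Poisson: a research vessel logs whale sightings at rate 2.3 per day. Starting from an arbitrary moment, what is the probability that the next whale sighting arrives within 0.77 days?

Inter-arrival times are exponential with rate λ = 2.3 per day.
P(T ≤ 0.77) = 1 − e^(−λt) = 1 − e^(−2.3 × 0.77) = 1 − e^(−1.771) ≈ 0.8298.

0.8298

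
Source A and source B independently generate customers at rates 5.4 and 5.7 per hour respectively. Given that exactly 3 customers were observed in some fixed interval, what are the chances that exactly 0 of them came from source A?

Given the total, each event is independently from source A with probability p = λ_A/(λ_A+λ_B) = 5.4/11.1 ≈ 0.4865.
So K ~ Binomial(3, 5.4/11.1): P(K = 0) = C(3,0) · (5.4/11.1)^0 · (5.7/11.1)^3 ≈ 0.1354.

0.1354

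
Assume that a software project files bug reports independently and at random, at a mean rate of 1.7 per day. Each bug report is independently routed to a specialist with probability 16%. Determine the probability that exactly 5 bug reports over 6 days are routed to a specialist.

0.0189

Thinning: the bug reports that are routed to a specialist themselves form a Poisson process with rate 0.16 × 1.7 = 0.272 per day.
Over the interval, μ = 0.272 × 6 = 1.632 (6 days).
P(N = 5) = e^(−1.632) · 1.632^5/5! ≈ 0.0189.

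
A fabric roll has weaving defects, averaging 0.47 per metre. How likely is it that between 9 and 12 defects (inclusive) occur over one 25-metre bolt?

Over the interval, μ = 0.47 × 25 = 11.75 (a 25-metre bolt = 25 metres).
P(9 ≤ N ≤ 12) = Σ_{j=9}^{12} e^(−11.75) · 11.75^j/j! ≈ 0.4324.

0.4324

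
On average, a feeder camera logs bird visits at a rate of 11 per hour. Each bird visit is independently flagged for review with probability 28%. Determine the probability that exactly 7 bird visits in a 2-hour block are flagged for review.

Thinning: the bird visits that are flagged for review themselves form a Poisson process with rate 0.28 × 11 = 3.08 per hour.
Over the interval, μ = 3.08 × 2 = 6.16 (a 2-hour block = 2 hours).
P(N = 7) = e^(−6.16) · 6.16^7/7! ≈ 0.1411.

0.1411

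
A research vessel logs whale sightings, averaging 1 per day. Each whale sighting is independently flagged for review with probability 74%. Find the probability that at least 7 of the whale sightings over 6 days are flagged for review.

0.1613

Thinning: the whale sightings that are flagged for review themselves form a Poisson process with rate 0.74 × 1 = 0.74 per day.
Over the interval, μ = 0.74 × 6 = 4.44 (6 days).
P(N ≥ 7) = 1 − P(N ≤ 6) ≈ 0.1613.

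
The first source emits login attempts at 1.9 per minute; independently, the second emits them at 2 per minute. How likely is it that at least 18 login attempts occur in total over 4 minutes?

Independent Poisson processes superpose: combined rate λ = 1.9 + 2 = 3.9 per minute.
Over the interval, μ = 3.9 × 4 = 15.6 (4 minutes).
P(N ≥ 18) = 1 − P(N ≤ 17) ≈ 0.3038.

0.3038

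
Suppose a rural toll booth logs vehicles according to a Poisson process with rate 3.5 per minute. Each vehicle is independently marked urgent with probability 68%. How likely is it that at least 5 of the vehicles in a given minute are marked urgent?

0.0934

Thinning: the vehicles that are marked urgent themselves form a Poisson process with rate 0.68 × 3.5 = 2.38 per minute.
So μ = 2.38.
P(N ≥ 5) = 1 − P(N ≤ 4) ≈ 0.0934.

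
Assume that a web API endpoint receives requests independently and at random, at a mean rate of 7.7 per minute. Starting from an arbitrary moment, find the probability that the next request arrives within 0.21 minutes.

Inter-arrival times are exponential with rate λ = 7.7 per minute.
P(T ≤ 0.21) = 1 − e^(−λt) = 1 − e^(−7.7 × 0.21) = 1 − e^(−1.617) ≈ 0.8015.

0.8015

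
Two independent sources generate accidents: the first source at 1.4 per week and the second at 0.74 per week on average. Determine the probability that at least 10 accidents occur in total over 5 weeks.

Independent Poisson processes superpose: combined rate λ = 1.4 + 0.74 = 2.14 per week.
Over the interval, μ = 2.14 × 5 = 10.7 (5 weeks).
P(N ≥ 10) = 1 − P(N ≤ 9) ≈ 0.6261.

0.6261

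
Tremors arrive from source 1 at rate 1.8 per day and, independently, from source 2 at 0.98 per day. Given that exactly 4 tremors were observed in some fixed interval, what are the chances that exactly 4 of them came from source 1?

0.1758

Given the total, each event is independently from source 1 with probability p = λ_1/(λ_1+λ_2) = 1.8/2.78 ≈ 0.6475.
So K ~ Binomial(4, 1.8/2.78): P(K = 4) = C(4,4) · (1.8/2.78)^4 · (0.98/2.78)^0 ≈ 0.1758.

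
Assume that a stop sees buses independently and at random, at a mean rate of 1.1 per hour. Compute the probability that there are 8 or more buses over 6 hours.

0.3419

Over the interval, μ = 1.1 × 6 = 6.6 (6 hours).
P(N ≥ 8) = 1 − P(N ≤ 7) = 1 − Σ_{j=0}^{7} e^(−μ) μ^j/j! ≈ 0.3419.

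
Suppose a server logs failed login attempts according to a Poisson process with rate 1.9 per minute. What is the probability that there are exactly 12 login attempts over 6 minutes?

Over the interval, μ = 1.9 × 6 = 11.4 (6 minutes).
P(N = 12) = e^(−μ) μ^12/12! = e^(−11.4) · 11.4^12/479001600 ≈ 0.1126.

0.1126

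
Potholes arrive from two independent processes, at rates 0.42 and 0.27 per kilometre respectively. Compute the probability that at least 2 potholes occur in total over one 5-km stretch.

0.8587

Independent Poisson processes superpose: combined rate λ = 0.42 + 0.27 = 0.69 per kilometre.
Over the interval, μ = 0.69 × 5 = 3.45 (a 5-km stretch = 5 kilometres).
P(N ≥ 2) = 1 − P(N ≤ 1) ≈ 0.8587.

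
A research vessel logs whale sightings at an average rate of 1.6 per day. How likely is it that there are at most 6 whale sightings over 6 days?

0.1574

Over the interval, μ = 1.6 × 6 = 9.6 (6 days).
P(N ≤ 6) = Σ_{j=0}^{6} e^(−μ) μ^j/j! ≈ 0.1574.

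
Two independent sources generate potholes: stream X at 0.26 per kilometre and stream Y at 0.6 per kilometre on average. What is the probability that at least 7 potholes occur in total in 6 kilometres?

Independent Poisson processes superpose: combined rate λ = 0.26 + 0.6 = 0.86 per kilometre.
Over the interval, μ = 0.86 × 6 = 5.16 (6 kilometres).
P(N ≥ 7) = 1 − P(N ≤ 6) ≈ 0.2616.

0.2616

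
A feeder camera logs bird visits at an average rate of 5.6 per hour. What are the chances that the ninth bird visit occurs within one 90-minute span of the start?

Over the interval, μ = 5.6 × 1.5 = 8.4 (a 90-minute span = 1.5 hours).
The ninth arrival falls in the interval iff at least 9 events occur there: P(S_9 ≤ t) = P(N ≥ 9) = 1 − P(N ≤ 8) ≈ 0.4631.

0.4631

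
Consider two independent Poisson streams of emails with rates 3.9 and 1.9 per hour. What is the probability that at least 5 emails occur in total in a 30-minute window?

Independent Poisson processes superpose: combined rate λ = 3.9 + 1.9 = 5.8 per hour.
Over the interval, μ = 5.8 × 0.5 = 2.9 (a 30-minute window = 0.5 hours).
P(N ≥ 5) = 1 − P(N ≤ 4) ≈ 0.1682.

0.1682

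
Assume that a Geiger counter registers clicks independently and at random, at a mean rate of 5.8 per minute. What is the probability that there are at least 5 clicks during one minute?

With mean μ = 5.8 per minute,
P(N ≥ 5) = 1 − P(N ≤ 4) = 1 − Σ_{j=0}^{4} e^(−μ) μ^j/j! ≈ 0.6873.

0.6873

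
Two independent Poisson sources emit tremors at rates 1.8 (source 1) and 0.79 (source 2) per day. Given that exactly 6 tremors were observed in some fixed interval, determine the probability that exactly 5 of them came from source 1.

0.2967

Given the total, each event is independently from source 1 with probability p = λ_1/(λ_1+λ_2) = 1.8/2.59 ≈ 0.6950.
So K ~ Binomial(6, 1.8/2.59): P(K = 5) = C(6,5) · (1.8/2.59)^5 · (0.79/2.59)^1 ≈ 0.2967.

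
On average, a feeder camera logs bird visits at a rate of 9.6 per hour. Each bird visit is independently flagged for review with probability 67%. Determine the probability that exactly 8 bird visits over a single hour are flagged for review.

0.1169

Thinning: the bird visits that are flagged for review themselves form a Poisson process with rate 0.67 × 9.6 = 6.432 per hour.
So μ = 6.432.
P(N = 8) = e^(−6.432) · 6.432^8/8! ≈ 0.1169.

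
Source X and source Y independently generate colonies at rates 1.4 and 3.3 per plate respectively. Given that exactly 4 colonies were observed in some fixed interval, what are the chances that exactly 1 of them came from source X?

Given the total, each event is independently from source X with probability p = λ_X/(λ_X+λ_Y) = 1.4/4.7 ≈ 0.2979.
So K ~ Binomial(4, 1.4/4.7): P(K = 1) = C(4,1) · (1.4/4.7)^1 · (3.3/4.7)^3 ≈ 0.4124.

0.4124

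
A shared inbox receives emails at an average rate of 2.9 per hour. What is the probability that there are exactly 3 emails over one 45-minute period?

0.1948

Over the interval, μ = 2.9 × 0.75 = 2.175 (a 45-minute period = 0.75 hours).
P(N = 3) = e^(−μ) μ^3/3! = e^(−2.175) · 2.175^3/6 ≈ 0.1948.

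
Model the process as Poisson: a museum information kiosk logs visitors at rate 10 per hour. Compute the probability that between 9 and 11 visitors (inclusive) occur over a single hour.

0.3640

With mean μ = 10 per hour,
P(9 ≤ N ≤ 11) = Σ_{j=9}^{11} e^(−10) · 10^j/j! ≈ 0.3640.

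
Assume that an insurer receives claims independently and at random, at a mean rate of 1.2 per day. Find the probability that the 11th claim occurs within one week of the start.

Over the interval, μ = 1.2 × 7 = 8.4 (a week = 7 days).
The 11th arrival falls in the interval iff at least 11 events occur there: P(S_11 ≤ t) = P(N ≥ 11) = 1 − P(N ≤ 10) ≈ 0.2257.

0.2257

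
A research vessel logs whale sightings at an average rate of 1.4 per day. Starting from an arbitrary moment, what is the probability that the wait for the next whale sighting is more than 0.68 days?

The wait for the next event is exponential with rate λ = 1.4 per day.
P(T > 0.68) = e^(−λt) = e^(−1.4 × 0.68) = e^(−0.952) ≈ 0.3860.

0.3860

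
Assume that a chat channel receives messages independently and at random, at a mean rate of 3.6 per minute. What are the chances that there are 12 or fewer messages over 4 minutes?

0.3203

Over the interval, μ = 3.6 × 4 = 14.4 (4 minutes).
P(N ≤ 12) = Σ_{j=0}^{12} e^(−μ) μ^j/j! ≈ 0.3203.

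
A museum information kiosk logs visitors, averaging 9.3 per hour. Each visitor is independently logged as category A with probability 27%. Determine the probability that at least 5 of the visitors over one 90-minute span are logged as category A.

0.3257

Thinning: the visitors that are logged as category A themselves form a Poisson process with rate 0.27 × 9.3 = 2.511 per hour.
Over the interval, μ = 2.511 × 1.5 = 3.7665 (a 90-minute span = 1.5 hours).
P(N ≥ 5) = 1 − P(N ≤ 4) ≈ 0.3257.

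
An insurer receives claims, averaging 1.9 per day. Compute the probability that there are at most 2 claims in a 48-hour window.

Over the interval, μ = 1.9 × 2 = 3.8 (a 48-hour window = 2 days).
P(N ≤ 2) = Σ_{j=0}^{2} e^(−μ) μ^j/j! ≈ 0.2689.

0.2689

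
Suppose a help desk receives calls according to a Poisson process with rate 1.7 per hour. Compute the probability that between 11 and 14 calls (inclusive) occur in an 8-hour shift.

0.4090

Over the interval, μ = 1.7 × 8 = 13.6 (an 8-hour shift = 8 hours).
P(11 ≤ N ≤ 14) = Σ_{j=11}^{14} e^(−13.6) · 13.6^j/j! ≈ 0.4090.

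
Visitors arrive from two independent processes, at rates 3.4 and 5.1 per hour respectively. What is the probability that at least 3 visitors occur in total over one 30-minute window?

0.7963

Independent Poisson processes superpose: combined rate λ = 3.4 + 5.1 = 8.5 per hour.
Over the interval, μ = 8.5 × 0.5 = 4.25 (a 30-minute window = 0.5 hours).
P(N ≥ 3) = 1 − P(N ≤ 2) ≈ 0.7963.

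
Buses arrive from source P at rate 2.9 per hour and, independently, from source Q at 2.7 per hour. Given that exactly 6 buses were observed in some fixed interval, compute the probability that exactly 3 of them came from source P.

Given the total, each event is independently from source P with probability p = λ_P/(λ_P+λ_Q) = 2.9/5.6 ≈ 0.5179.
So K ~ Binomial(6, 2.9/5.6): P(K = 3) = C(6,3) · (2.9/5.6)^3 · (2.7/5.6)^3 ≈ 0.3113.

0.3113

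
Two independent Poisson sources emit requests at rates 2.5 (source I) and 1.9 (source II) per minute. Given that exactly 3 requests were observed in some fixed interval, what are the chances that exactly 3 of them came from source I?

Given the total, each event is independently from source I with probability p = λ_I/(λ_I+λ_II) = 2.5/4.4 ≈ 0.5682.
So K ~ Binomial(3, 2.5/4.4): P(K = 3) = C(3,3) · (2.5/4.4)^3 · (1.9/4.4)^0 ≈ 0.1834.

0.1834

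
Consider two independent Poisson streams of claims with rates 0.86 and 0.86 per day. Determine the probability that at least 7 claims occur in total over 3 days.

Independent Poisson processes superpose: combined rate λ = 0.86 + 0.86 = 1.72 per day.
Over the interval, μ = 1.72 × 3 = 5.16 (3 days).
P(N ≥ 7) = 1 − P(N ≤ 6) ≈ 0.2616.

0.2616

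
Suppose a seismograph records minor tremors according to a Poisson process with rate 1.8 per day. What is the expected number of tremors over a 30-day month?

E[N] = λt = 1.8 × 30 = 54 (a 30-day month = 30 days).

54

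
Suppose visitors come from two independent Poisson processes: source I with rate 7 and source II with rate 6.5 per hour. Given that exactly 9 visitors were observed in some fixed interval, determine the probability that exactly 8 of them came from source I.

0.0226

Given the total, each event is independently from source I with probability p = λ_I/(λ_I+λ_II) = 7/13.5 ≈ 0.5185.
So K ~ Binomial(9, 7/13.5): P(K = 8) = C(9,8) · (7/13.5)^8 · (6.5/13.5)^1 ≈ 0.0226.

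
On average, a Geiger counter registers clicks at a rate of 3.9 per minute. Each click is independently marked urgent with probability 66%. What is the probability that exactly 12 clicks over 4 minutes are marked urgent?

Thinning: the clicks that are marked urgent themselves form a Poisson process with rate 0.66 × 3.9 = 2.574 per minute.
Over the interval, μ = 2.574 × 4 = 10.296 (4 minutes).
P(N = 12) = e^(−10.296) · 10.296^12/12! ≈ 0.1000.

0.1000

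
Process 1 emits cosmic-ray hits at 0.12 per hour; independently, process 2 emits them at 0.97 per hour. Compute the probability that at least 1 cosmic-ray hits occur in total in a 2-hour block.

Independent Poisson processes superpose: combined rate λ = 0.12 + 0.97 = 1.09 per hour.
Over the interval, μ = 1.09 × 2 = 2.18 (a 2-hour block = 2 hours).
P(N ≥ 1) = 1 − P(N ≤ 0) ≈ 0.8870.

0.8870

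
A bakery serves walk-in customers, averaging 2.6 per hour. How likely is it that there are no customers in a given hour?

0.0743

With mean μ = 2.6 per hour,
P(N = 0) = e^(−μ) μ^0/0! = e^(−2.6) · 2.6^0/1 ≈ 0.0743.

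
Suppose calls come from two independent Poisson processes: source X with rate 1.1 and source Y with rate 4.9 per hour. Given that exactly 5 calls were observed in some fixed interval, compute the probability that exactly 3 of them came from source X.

0.0411

Given the total, each event is independently from source X with probability p = λ_X/(λ_X+λ_Y) = 1.1/6 ≈ 0.1833.
So K ~ Binomial(5, 1.1/6): P(K = 3) = C(5,3) · (1.1/6)^3 · (4.9/6)^2 ≈ 0.0411.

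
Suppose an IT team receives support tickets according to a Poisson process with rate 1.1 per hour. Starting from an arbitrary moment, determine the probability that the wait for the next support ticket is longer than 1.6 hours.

The wait for the next event is exponential with rate λ = 1.1 per hour.
P(T > 1.6) = e^(−λt) = e^(−1.1 × 1.6) = e^(−1.76) ≈ 0.1720.

0.1720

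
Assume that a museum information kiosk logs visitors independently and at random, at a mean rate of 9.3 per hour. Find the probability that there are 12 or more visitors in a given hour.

With mean μ = 9.3 per hour,
P(N ≥ 12) = 1 − P(N ≤ 11) = 1 − Σ_{j=0}^{11} e^(−μ) μ^j/j! ≈ 0.2270.

0.2270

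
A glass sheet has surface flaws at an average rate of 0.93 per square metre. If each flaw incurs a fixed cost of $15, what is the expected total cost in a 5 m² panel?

$69.75

E[N] = 0.93 × 5 = 4.65 (a 5 m² panel = 5 square metres); E[cost] = 4.65 × $15 = $69.75.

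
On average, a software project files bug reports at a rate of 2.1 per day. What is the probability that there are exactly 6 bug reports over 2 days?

Over the interval, μ = 2.1 × 2 = 4.2 (2 days).
P(N = 6) = e^(−μ) μ^6/6! = e^(−4.2) · 4.2^6/720 ≈ 0.1143.

0.1143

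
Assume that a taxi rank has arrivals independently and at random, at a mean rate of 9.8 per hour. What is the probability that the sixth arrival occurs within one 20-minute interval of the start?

0.1131

Over the interval, μ = 9.8 × 1/3 ≈ 3.26667 (a 20-minute interval = 1/3 hours).
The sixth arrival falls in the interval iff at least 6 events occur there: P(S_6 ≤ t) = P(N ≥ 6) = 1 − P(N ≤ 5) ≈ 0.1131.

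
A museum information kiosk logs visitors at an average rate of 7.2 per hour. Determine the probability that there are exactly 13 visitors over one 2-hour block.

Over the interval, μ = 7.2 × 2 = 14.4 (a 2-hour block = 2 hours).
P(N = 13) = e^(−μ) μ^13/13! = e^(−14.4) · 14.4^13/6227020800 ≈ 0.1025.

0.1025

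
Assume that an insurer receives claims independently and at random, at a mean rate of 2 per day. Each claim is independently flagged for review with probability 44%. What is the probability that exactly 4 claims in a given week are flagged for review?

Thinning: the claims that are flagged for review themselves form a Poisson process with rate 0.44 × 2 = 0.88 per day.
Over the interval, μ = 0.88 × 7 = 6.16 (a week = 7 days).
P(N = 4) = e^(−6.16) · 6.16^4/4! ≈ 0.1267.

0.1267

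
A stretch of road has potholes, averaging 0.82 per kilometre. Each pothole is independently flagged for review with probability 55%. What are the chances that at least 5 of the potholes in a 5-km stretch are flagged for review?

0.0786

Thinning: the potholes that are flagged for review themselves form a Poisson process with rate 0.55 × 0.82 = 0.451 per kilometre.
Over the interval, μ = 0.451 × 5 = 2.255 (a 5-km stretch = 5 kilometres).
P(N ≥ 5) = 1 − P(N ≤ 4) ≈ 0.0786.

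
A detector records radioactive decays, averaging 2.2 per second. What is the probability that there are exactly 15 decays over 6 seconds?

Over the interval, μ = 2.2 × 6 = 13.2 (6 seconds).
P(N = 15) = e^(−μ) μ^15/15! = e^(−13.2) · 13.2^15/1307674368000 ≈ 0.0911.

0.0911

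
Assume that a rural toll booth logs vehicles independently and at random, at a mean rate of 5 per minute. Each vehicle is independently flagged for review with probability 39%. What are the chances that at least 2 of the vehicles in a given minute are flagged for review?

0.5803

Thinning: the vehicles that are flagged for review themselves form a Poisson process with rate 0.39 × 5 = 1.95 per minute.
So μ = 1.95.
P(N ≥ 2) = 1 − P(N ≤ 1) ≈ 0.5803.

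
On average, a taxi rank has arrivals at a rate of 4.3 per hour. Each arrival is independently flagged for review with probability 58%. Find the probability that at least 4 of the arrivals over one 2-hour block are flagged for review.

Thinning: the arrivals that are flagged for review themselves form a Poisson process with rate 0.58 × 4.3 = 2.494 per hour.
Over the interval, μ = 2.494 × 2 = 4.988 (a 2-hour block = 2 hours).
P(N ≥ 4) = 1 − P(N ≤ 3) ≈ 0.7333.

0.7333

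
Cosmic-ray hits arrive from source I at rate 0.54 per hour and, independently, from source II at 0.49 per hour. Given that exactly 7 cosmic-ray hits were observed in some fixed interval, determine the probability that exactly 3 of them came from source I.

0.2583

Given the total, each event is independently from source I with probability p = λ_I/(λ_I+λ_II) = 0.54/1.03 ≈ 0.5243.
So K ~ Binomial(7, 0.54/1.03): P(K = 3) = C(7,3) · (0.54/1.03)^3 · (0.49/1.03)^4 ≈ 0.2583.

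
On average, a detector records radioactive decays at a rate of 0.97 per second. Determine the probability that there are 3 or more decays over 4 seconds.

0.7438

Over the interval, μ = 0.97 × 4 = 3.88 (4 seconds).
P(N ≥ 3) = 1 − P(N ≤ 2) = 1 − Σ_{j=0}^{2} e^(−μ) μ^j/j! ≈ 0.7438.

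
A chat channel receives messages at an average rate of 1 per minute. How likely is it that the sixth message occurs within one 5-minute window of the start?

Over the interval, μ = 1 × 5 = 5 (a 5-minute window = 5 minutes).
The sixth arrival falls in the interval iff at least 6 events occur there: P(S_6 ≤ t) = P(N ≥ 6) = 1 − P(N ≤ 5) ≈ 0.3840.

0.3840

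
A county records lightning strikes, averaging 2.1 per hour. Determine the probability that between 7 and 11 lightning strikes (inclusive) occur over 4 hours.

Over the interval, μ = 2.1 × 4 = 8.4 (4 hours).
P(7 ≤ N ≤ 11) = Σ_{j=7}^{11} e^(−8.4) · 8.4^j/j! ≈ 0.5901.

0.5901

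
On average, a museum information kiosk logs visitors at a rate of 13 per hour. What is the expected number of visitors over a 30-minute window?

E[N] = λt = 13 × 0.5 = 6.5 (a 30-minute window = 0.5 hours).

6.5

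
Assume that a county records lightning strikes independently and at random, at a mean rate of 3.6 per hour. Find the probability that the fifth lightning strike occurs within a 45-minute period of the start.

0.1371

Over the interval, μ = 3.6 × 0.75 = 2.7 (a 45-minute period = 0.75 hours).
The fifth arrival falls in the interval iff at least 5 events occur there: P(S_5 ≤ t) = P(N ≥ 5) = 1 − P(N ≤ 4) ≈ 0.1371.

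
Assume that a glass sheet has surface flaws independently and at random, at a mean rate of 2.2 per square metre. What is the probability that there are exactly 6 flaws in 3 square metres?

0.1562

Over the interval, μ = 2.2 × 3 = 6.6 (3 square metres).
P(N = 6) = e^(−μ) μ^6/6! = e^(−6.6) · 6.6^6/720 ≈ 0.1562.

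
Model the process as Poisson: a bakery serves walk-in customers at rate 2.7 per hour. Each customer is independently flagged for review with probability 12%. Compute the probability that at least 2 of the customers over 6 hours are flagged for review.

0.5786

Thinning: the customers that are flagged for review themselves form a Poisson process with rate 0.12 × 2.7 = 0.324 per hour.
Over the interval, μ = 0.324 × 6 = 1.944 (6 hours).
P(N ≥ 2) = 1 − P(N ≤ 1) ≈ 0.5786.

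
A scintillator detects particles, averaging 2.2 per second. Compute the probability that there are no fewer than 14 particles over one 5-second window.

Over the interval, μ = 2.2 × 5 = 11 (a 5-second window = 5 seconds).
P(N ≥ 14) = 1 − P(N ≤ 13) = 1 − Σ_{j=0}^{13} e^(−μ) μ^j/j! ≈ 0.2187.

0.2187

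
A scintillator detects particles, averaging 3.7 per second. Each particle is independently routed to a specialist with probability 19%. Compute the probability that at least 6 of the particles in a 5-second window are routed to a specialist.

Thinning: the particles that are routed to a specialist themselves form a Poisson process with rate 0.19 × 3.7 = 0.703 per second.
Over the interval, μ = 0.703 × 5 = 3.515 (a 5-second window = 5 seconds).
P(N ≥ 6) = 1 − P(N ≤ 5) ≈ 0.1444.

0.1444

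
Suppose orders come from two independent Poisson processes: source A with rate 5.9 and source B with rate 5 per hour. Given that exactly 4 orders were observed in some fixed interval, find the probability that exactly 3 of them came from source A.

0.2910

Given the total, each event is independently from source A with probability p = λ_A/(λ_A+λ_B) = 5.9/10.9 ≈ 0.5413.
So K ~ Binomial(4, 5.9/10.9): P(K = 3) = C(4,3) · (5.9/10.9)^3 · (5/10.9)^1 ≈ 0.2910.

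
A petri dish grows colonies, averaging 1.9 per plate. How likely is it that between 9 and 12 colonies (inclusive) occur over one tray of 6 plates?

Over the interval, μ = 1.9 × 6 = 11.4 (a tray of 6 plates = 6 plates).
P(9 ≤ N ≤ 12) = Σ_{j=9}^{12} e^(−11.4) · 11.4^j/j! ≈ 0.4458.

0.4458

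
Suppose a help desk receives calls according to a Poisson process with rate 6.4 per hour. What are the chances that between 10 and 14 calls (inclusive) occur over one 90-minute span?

Over the interval, μ = 6.4 × 1.5 = 9.6 (a 90-minute span = 1.5 hours).
P(10 ≤ N ≤ 14) = Σ_{j=10}^{14} e^(−9.6) · 9.6^j/j! ≈ 0.4269.

0.4269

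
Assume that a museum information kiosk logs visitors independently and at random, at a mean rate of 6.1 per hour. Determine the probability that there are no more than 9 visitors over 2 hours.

Over the interval, μ = 6.1 × 2 = 12.2 (2 hours).
P(N ≤ 9) = Σ_{j=0}^{9} e^(−μ) μ^j/j! ≈ 0.2254.

0.2254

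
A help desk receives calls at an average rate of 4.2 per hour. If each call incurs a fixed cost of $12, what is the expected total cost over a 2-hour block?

E[N] = 4.2 × 2 = 8.4 (a 2-hour block = 2 hours); E[cost] = 8.4 × $12 = $100.8.

$100.8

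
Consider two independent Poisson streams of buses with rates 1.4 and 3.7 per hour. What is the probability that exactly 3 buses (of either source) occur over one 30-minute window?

0.2158

Independent Poisson processes superpose: combined rate λ = 1.4 + 3.7 = 5.1 per hour.
Over the interval, μ = 5.1 × 0.5 = 2.55 (a 30-minute window = 0.5 hours).
P(N = 3) = e^(−2.55) · 2.55^3/3! ≈ 0.2158.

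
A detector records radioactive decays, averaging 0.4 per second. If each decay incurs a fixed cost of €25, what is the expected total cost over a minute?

€600

E[N] = 0.4 × 60 = 24 (a minute = 60 seconds); E[cost] = 24 × €25 = €600.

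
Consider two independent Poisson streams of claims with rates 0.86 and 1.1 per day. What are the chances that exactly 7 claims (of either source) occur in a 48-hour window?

0.0560

Independent Poisson processes superpose: combined rate λ = 0.86 + 1.1 = 1.96 per day.
Over the interval, μ = 1.96 × 2 = 3.92 (a 48-hour window = 2 days).
P(N = 7) = e^(−3.92) · 3.92^7/7! ≈ 0.0560.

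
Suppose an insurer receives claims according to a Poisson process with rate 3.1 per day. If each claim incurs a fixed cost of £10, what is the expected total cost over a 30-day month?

E[N] = 3.1 × 30 = 93 (a 30-day month = 30 days); E[cost] = 93 × £10 = £930.

£930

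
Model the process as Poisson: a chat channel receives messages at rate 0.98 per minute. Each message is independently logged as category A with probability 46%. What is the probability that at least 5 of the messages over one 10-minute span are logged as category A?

0.4694

Thinning: the messages that are logged as category A themselves form a Poisson process with rate 0.46 × 0.98 = 0.4508 per minute.
Over the interval, μ = 0.4508 × 10 = 4.508 (a 10-minute span = 10 minutes).
P(N ≥ 5) = 1 − P(N ≤ 4) ≈ 0.4694.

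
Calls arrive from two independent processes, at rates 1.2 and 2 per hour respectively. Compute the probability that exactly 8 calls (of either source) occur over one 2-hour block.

0.1160

Independent Poisson processes superpose: combined rate λ = 1.2 + 2 = 3.2 per hour.
Over the interval, μ = 3.2 × 2 = 6.4 (a 2-hour block = 2 hours).
P(N = 8) = e^(−6.4) · 6.4^8/8! ≈ 0.1160.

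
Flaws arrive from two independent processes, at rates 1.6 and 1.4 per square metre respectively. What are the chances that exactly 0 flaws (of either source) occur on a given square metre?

0.0498

Independent Poisson processes superpose: combined rate λ = 1.6 + 1.4 = 3 per square metre.
So μ = 3.
P(N = 0) = e^(−3) · 3^0/0! ≈ 0.0498.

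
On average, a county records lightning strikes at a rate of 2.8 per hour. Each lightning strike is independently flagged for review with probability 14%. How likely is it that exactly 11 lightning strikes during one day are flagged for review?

Thinning: the lightning strikes that are flagged for review themselves form a Poisson process with rate 0.14 × 2.8 = 0.392 per hour.
Over the interval, μ = 0.392 × 24 = 9.408 (a day = 24 hours).
P(N = 11) = e^(−9.408) · 9.408^11/11! ≈ 0.1051.

0.1051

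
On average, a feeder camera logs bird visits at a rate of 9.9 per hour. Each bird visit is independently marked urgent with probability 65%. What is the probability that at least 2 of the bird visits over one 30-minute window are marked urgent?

0.8311

Thinning: the bird visits that are marked urgent themselves form a Poisson process with rate 0.65 × 9.9 = 6.435 per hour.
Over the interval, μ = 6.435 × 0.5 = 3.2175 (a 30-minute window = 0.5 hours).
P(N ≥ 2) = 1 − P(N ≤ 1) ≈ 0.8311.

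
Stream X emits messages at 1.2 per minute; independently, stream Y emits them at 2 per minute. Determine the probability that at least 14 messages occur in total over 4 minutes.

0.4050

Independent Poisson processes superpose: combined rate λ = 1.2 + 2 = 3.2 per minute.
Over the interval, μ = 3.2 × 4 = 12.8 (4 minutes).
P(N ≥ 14) = 1 − P(N ≤ 13) ≈ 0.4050.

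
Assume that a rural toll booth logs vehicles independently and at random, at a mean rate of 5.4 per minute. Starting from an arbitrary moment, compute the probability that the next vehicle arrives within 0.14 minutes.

0.5305

Inter-arrival times are exponential with rate λ = 5.4 per minute.
P(T ≤ 0.14) = 1 − e^(−λt) = 1 − e^(−5.4 × 0.14) = 1 − e^(−0.756) ≈ 0.5305.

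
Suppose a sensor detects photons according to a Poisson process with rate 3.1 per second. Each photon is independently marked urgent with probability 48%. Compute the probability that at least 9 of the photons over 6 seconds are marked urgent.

0.5348

Thinning: the photons that are marked urgent themselves form a Poisson process with rate 0.48 × 3.1 = 1.488 per second.
Over the interval, μ = 1.488 × 6 = 8.928 (6 seconds).
P(N ≥ 9) = 1 − P(N ≤ 8) ≈ 0.5348.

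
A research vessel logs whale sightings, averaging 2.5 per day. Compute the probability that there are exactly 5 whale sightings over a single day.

0.0668

With mean μ = 2.5 per day,
P(N = 5) = e^(−μ) μ^5/5! = e^(−2.5) · 2.5^5/120 ≈ 0.0668.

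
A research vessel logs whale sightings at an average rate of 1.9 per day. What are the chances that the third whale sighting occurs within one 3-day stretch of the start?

0.9232

Over the interval, μ = 1.9 × 3 = 5.7 (a 3-day stretch = 3 days).
The third arrival falls in the interval iff at least 3 events occur there: P(S_3 ≤ t) = P(N ≥ 3) = 1 − P(N ≤ 2) ≈ 0.9232.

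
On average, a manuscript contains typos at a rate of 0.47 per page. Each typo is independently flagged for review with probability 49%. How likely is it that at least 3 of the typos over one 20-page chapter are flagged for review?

0.8380

Thinning: the typos that are flagged for review themselves form a Poisson process with rate 0.49 × 0.47 = 0.2303 per page.
Over the interval, μ = 0.2303 × 20 = 4.606 (a 20-page chapter = 20 pages).
P(N ≥ 3) = 1 − P(N ≤ 2) ≈ 0.8380.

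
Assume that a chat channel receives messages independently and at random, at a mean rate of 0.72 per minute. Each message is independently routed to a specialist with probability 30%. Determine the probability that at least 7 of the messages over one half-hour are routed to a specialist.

Thinning: the messages that are routed to a specialist themselves form a Poisson process with rate 0.3 × 0.72 = 0.216 per minute.
Over the interval, μ = 0.216 × 30 = 6.48 (a half-hour = 30 minutes).
P(N ≥ 7) = 1 − P(N ≤ 6) ≈ 0.4703.

0.4703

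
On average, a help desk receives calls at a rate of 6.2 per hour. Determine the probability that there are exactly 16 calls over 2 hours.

Over the interval, μ = 6.2 × 2 = 12.4 (2 hours).
P(N = 16) = e^(−μ) μ^16/16! = e^(−12.4) · 12.4^16/20922789888000 ≈ 0.0615.

0.0615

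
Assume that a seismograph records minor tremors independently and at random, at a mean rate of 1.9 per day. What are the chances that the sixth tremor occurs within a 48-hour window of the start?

0.1844

Over the interval, μ = 1.9 × 2 = 3.8 (a 48-hour window = 2 days).
The sixth arrival falls in the interval iff at least 6 events occur there: P(S_6 ≤ t) = P(N ≥ 6) = 1 − P(N ≤ 5) ≈ 0.1844.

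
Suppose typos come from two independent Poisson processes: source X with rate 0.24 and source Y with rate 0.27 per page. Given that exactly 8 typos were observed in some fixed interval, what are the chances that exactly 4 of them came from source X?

Given the total, each event is independently from source X with probability p = λ_X/(λ_X+λ_Y) = 0.24/0.51 ≈ 0.4706.
So K ~ Binomial(8, 0.24/0.51): P(K = 4) = C(8,4) · (0.24/0.51)^4 · (0.27/0.51)^4 ≈ 0.2697.

0.2697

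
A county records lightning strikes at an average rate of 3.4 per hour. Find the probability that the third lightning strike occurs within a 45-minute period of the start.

Over the interval, μ = 3.4 × 0.75 = 2.55 (a 45-minute period = 0.75 hours).
The third arrival falls in the interval iff at least 3 events occur there: P(S_3 ≤ t) = P(N ≥ 3) = 1 − P(N ≤ 2) ≈ 0.4689.

0.4689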